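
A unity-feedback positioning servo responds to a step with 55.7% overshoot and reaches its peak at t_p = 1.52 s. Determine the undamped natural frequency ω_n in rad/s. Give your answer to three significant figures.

ω_n ≈ 2.10 rad/s

The overshoot fixes ζ = −ln(OS)/√(π²+ln²(OS)) = 0.183.
t_p = π/ω_d ⇒ ω_d = 2.07 rad/s; then ω_n = ω_d/√(1−ζ²) = 2.10 rad/s.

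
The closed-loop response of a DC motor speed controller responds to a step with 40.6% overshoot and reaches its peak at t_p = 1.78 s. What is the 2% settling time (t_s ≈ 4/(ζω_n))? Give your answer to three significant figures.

The overshoot fixes ζ = −ln(OS)/√(π²+ln²(OS)) = 0.276.
t_p = π/ω_d ⇒ ω_d = 1.76 rad/s; then ω_n = ω_d/√(1−ζ²) = 1.84 rad/s.
t_s ≈ 4/(ζω_n) = 4/(0.276·1.84) = 7.90 s.

t_s ≈ 7.90 s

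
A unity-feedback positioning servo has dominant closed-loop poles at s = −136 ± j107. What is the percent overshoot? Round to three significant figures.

The poles are at −σ ± jω_d with σ = 136 and ω_d = 107, so ω_n = √(σ²+ω_d²) = 173 rad/s and ζ = σ/ω_n = 0.786.
%OS = 100·exp(−πζ/√(1−ζ²)) = 1.84%.

%OS ≈ 1.84%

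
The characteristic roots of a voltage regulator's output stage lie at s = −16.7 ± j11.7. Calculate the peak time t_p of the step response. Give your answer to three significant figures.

t_p ≈ 0.269 s

t_p = π/ω_d with ω_d = 11.7 (the imaginary part), so t_p = 0.269 s.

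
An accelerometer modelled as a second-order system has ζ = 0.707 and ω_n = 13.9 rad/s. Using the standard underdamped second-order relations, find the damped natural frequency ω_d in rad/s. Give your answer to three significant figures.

ω_d ≈ 9.83 rad/s

ω_d = ω_n√(1−ζ²) = 13.9·√0.500 = 9.83 rad/s.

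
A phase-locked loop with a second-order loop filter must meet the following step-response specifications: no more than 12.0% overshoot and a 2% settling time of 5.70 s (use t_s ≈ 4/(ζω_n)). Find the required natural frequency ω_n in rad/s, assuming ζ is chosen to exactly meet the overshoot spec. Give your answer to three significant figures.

ω_n ≈ 1.25 rad/s

Inverting the overshoot relation: ζ = |ln 0.120|/√(π² + ln²0.120) = 0.559.
Then ω_n = 4/(ζ t_s) = 4/(0.559 × 5.70) = 1.25 rad/s.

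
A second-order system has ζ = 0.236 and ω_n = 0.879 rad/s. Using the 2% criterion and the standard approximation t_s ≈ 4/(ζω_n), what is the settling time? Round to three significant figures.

t_s ≈ 19.3 s

t_s ≈ 4/(ζω_n) = 4/(0.236 × 0.879) = 19.3 s.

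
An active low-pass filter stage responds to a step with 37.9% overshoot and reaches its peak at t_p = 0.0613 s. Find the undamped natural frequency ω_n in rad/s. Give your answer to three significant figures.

From the overshoot, ζ = −ln(OS)/√(π²+ln²(OS)) = 0.295.
From t_p = π/ω_d, ω_d = π/0.0613 = 51.2 rad/s, so ω_n = ω_d/√(1−ζ²) = 53.6 rad/s.

ω_n ≈ 53.6 rad/s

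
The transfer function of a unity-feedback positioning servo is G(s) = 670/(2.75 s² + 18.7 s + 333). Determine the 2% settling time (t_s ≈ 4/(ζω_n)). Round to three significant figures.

t_s ≈ 1.18 s

Dividing through by 2.75: denominator becomes s² + 6.800 s + 121.1.
So ω_n = √121.1 = 11.0 rad/s and ζ = 6.800/(2·11.0) = 0.309.
t_s ≈ 4/(ζω_n) = 1.18 s.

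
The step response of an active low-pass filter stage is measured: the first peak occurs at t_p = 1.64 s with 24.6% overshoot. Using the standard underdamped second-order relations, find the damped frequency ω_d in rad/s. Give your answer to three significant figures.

t_p = π/ω_d, so ω_d = π/1.64 = 1.92 rad/s.

ω_d ≈ 1.92 rad/s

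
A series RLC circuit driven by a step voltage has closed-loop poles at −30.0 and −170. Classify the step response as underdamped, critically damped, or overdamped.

overdamped

Since the poles are distinct, negative and real, the response is overdamped.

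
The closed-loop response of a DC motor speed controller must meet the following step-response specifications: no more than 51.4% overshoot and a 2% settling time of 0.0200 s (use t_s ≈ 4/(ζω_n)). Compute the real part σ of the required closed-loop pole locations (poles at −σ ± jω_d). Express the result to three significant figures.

σ ≈ 200

The settling-time spec alone fixes σ = ζω_n = 4/t_s = 4/0.0200 = 200.
(Overshoot then fixes ζ = 0.207 and hence ω_d = σ·√(1−ζ²)/ζ = 944 rad/s.)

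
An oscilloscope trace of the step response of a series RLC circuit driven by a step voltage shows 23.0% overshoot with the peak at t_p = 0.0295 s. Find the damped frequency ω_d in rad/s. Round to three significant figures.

t_p = π/ω_d, so ω_d = π/0.0295 = 106 rad/s.

ω_d ≈ 106 rad/s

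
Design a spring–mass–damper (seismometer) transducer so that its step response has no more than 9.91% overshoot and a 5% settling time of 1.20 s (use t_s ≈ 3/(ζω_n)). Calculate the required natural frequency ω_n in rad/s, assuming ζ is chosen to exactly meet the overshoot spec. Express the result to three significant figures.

ζ = −ln(OS)/√(π² + (ln OS)²). With OS = 0.0991, ln OS = −2.312 and ζ = 2.312/3.900 = 0.593.
Then ω_n = 3/(ζ t_s) = 3/(0.593 × 1.20) = 4.22 rad/s.

ω_n ≈ 4.22 rad/s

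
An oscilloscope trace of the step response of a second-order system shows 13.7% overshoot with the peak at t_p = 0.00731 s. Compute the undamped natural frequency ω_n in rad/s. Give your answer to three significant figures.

From the overshoot, ζ = −ln(OS)/√(π²+ln²(OS)) = 0.535.
From t_p = π/ω_d, ω_d = π/0.00731 = 430 rad/s, so ω_n = ω_d/√(1−ζ²) = 509 rad/s.

ω_n ≈ 509 rad/s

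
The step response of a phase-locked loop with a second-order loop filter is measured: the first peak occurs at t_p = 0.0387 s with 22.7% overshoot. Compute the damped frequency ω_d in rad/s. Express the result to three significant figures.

t_p = π/ω_d, so ω_d = π/0.0387 = 81.2 rad/s.

ω_d ≈ 81.2 rad/s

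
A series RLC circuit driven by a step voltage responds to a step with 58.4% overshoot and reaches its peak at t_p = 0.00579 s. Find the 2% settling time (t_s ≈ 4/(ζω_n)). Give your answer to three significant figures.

t_s ≈ 0.0431 s

ζ from %OS: ζ = |ln 0.584|/√(π²+ln²0.584) = 0.169.
t_p = π/ω_d ⇒ ω_d = 543 rad/s; then ω_n = ω_d/√(1−ζ²) = 550 rad/s.
t_s ≈ 4/(ζω_n) = 4/(0.169·550) = 0.0431 s.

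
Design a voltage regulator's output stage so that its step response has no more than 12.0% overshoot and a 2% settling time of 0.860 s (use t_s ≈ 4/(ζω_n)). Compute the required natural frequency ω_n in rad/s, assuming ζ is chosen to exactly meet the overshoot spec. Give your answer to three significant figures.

ω_n ≈ 8.31 rad/s

ζ = −ln(OS)/√(π² + (ln OS)²). With OS = 0.120, ln OS = −2.120 and ζ = 2.120/3.790 = 0.559.
From t_s ≈ 4/(ζω_n): ω_n = 4/(ζ·t_s) = 4/(0.559·0.860) = 8.31 rad/s.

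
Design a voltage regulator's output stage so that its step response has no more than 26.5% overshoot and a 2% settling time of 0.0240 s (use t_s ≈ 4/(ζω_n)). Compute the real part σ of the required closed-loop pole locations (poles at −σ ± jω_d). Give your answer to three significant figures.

σ ≈ 167

The settling-time spec alone fixes σ = ζω_n = 4/t_s = 4/0.0240 = 167.
(Overshoot then fixes ζ = 0.389 and hence ω_d = σ·√(1−ζ²)/ζ = 394 rad/s.)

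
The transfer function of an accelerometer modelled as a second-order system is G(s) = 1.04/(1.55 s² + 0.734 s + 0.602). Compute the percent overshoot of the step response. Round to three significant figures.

%OS ≈ 27.5%

Dividing through by 1.55: denominator becomes s² + 0.4735 s + 0.3884.
So ω_n = √0.3884 = 0.623 rad/s and ζ = 0.4735/(2·0.623) = 0.380.
Overshoot: exp(−π·0.380/√(1−0.380²)) = 0.275, i.e. 27.5%.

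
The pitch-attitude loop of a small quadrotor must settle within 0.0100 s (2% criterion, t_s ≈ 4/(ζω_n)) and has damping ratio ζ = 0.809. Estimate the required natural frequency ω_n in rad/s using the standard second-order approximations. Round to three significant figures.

Rearranging t_s ≈ 4/(ζω_n) gives ω_n = 4/(ζ·t_s) = 4/(0.809 × 0.0100) = 494 rad/s.

ω_n ≈ 494 rad/s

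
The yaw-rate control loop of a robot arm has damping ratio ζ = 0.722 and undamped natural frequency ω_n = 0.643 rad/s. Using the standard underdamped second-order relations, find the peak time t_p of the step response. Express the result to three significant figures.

The damped frequency is ω_d = ω_n√(1−ζ²) = 0.643·√(1−0.521) = 0.445 rad/s.
Peak time t_p = π/ω_d = π/0.445 = 7.06 s.

t_p ≈ 7.06 s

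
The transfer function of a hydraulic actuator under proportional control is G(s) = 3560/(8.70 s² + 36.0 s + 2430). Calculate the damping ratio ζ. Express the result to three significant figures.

Dividing through by 8.70: denominator becomes s² + 4.138 s + 279.3.
So ω_n = √279.3 = 16.7 rad/s and ζ = 4.138/(2·16.7) = 0.124.

ζ ≈ 0.124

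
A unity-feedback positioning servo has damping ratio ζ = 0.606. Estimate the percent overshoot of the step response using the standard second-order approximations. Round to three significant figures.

%OS ≈ 9.13%

For an underdamped second-order system, %OS = 100·exp(−πζ/√(1−ζ²)).
πζ/√(1−ζ²) = π·0.606/√(1−0.367) = 2.393, so %OS = 100·e^(−2.393) = 9.13%.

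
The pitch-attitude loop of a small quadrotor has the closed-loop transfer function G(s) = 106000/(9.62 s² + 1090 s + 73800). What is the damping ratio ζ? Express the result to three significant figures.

Dividing through by 9.62: denominator becomes s² + 113.3 s + 7672.
So ω_n = √7672 = 87.6 rad/s and ζ = 113.3/(2·87.6) = 0.647.

ζ ≈ 0.647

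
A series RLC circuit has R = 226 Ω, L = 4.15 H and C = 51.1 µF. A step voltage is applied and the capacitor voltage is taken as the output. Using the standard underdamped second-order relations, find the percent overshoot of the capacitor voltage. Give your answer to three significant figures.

For a series RLC circuit (capacitor voltage as output), ω_n = 1/√(LC) = 1/√(4.15 H · 51.1 µF) = 68.7 rad/s.
ζ = (R/2)·√(C/L) = (226/2)·√(51.1 µF/4.15 H) = 0.397.
Overshoot: exp(−π·0.397/√(1−0.397²)) = 0.257, i.e. 25.7%.

%OS ≈ 25.7%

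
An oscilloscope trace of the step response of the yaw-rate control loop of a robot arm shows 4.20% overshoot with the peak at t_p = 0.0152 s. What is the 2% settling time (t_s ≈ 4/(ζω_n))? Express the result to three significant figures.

ζ from %OS: ζ = |ln 0.0420|/√(π²+ln²0.0420) = 0.710.
From t_p = π/ω_d, ω_d = π/0.0152 = 207 rad/s, so ω_n = ω_d/√(1−ζ²) = 294 rad/s.
t_s ≈ 4/(ζω_n) = 4/(0.710·294) = 0.0192 s.

t_s ≈ 0.0192 s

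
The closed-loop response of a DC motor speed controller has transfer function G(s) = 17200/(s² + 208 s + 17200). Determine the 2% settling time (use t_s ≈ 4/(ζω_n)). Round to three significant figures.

Comparing the denominator to s² + 2ζω_n s + ω_n²: ω_n = √17200 = 131 rad/s, and 2ζω_n = 208 so ζ = 208/(2·131) = 0.793.
t_s ≈ 4/(ζω_n) = 4/(0.793·131) = 0.0385 s.

t_s ≈ 0.0385 s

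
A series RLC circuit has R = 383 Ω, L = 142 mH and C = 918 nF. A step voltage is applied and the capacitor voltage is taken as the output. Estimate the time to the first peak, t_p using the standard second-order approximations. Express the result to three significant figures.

t_p ≈ 0.00130 s

For a series RLC circuit (capacitor voltage as output), ω_n = 1/√(LC) = 1/√(142 mH · 918 nF) = 2770 rad/s.
ζ = (R/2)·√(C/L) = (383/2)·√(918 nF/142 mH) = 0.487.
ω_d = 2770·√(1 − 0.487²) = 2420 rad/s. t_p = π/ω_d = 0.00130 s.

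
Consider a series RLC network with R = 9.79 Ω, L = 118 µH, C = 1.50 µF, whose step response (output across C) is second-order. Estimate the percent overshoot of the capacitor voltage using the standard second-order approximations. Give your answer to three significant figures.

For a series RLC circuit (capacitor voltage as output), ω_n = 1/√(LC) = 1/√(118 µH · 1.50 µF) = 75200 rad/s.
ζ = (R/2)·√(C/L) = (9.79/2)·√(1.50 µF/118 µH) = 0.552.
Overshoot: exp(−π·0.552/√(1−0.552²)) = 0.125, i.e. 12.5%.

%OS ≈ 12.5%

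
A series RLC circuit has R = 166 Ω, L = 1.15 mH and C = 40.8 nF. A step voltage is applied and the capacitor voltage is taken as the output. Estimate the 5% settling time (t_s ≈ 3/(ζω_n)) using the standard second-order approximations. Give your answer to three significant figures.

For a series RLC circuit (capacitor voltage as output), ω_n = 1/√(LC) = 1/√(1.15 mH · 40.8 nF) = 146000 rad/s.
ζ = (R/2)·√(C/L) = (166/2)·√(40.8 nF/1.15 mH) = 0.494.
t_s ≈ 3/(ζω_n) = 0.0000416 s.

t_s ≈ 0.0000416 s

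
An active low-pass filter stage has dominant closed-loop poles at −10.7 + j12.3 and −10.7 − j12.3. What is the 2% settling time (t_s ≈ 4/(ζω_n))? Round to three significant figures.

t_s ≈ 0.374 s

For poles at −σ ± jω_d, ζω_n = σ = 10.7, so t_s ≈ 4/σ = 0.374 s.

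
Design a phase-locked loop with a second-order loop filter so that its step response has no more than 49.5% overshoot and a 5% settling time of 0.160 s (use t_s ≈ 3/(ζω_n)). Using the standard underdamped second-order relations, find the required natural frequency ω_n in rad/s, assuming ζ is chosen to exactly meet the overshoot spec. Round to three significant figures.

ω_n ≈ 85.8 rad/s

ζ = −ln(OS)/√(π² + (ln OS)²). With OS = 0.495, ln OS = −0.7032 and ζ = 0.7032/3.219 = 0.218.
Then ω_n = 3/(ζ t_s) = 3/(0.218 × 0.160) = 85.8 rad/s.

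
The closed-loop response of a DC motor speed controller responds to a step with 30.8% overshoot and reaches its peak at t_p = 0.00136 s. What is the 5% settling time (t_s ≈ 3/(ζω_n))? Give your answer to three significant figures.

t_s ≈ 0.00346 s

The overshoot fixes ζ = −ln(OS)/√(π²+ln²(OS)) = 0.351.
t_p = π/ω_d ⇒ ω_d = 2310 rad/s; then ω_n = ω_d/√(1−ζ²) = 2470 rad/s.
t_s ≈ 3/(ζω_n) = 3/(0.351·2470) = 0.00346 s.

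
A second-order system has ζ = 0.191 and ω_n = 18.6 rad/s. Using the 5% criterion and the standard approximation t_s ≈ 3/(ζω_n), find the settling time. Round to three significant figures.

t_s ≈ 0.844 s

t_s ≈ 3/(ζω_n) = 3/(0.191 × 18.6) = 0.844 s.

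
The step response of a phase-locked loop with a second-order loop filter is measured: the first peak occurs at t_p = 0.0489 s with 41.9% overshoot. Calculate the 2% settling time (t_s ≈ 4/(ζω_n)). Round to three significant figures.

t_s ≈ 0.225 s

The overshoot fixes ζ = −ln(OS)/√(π²+ln²(OS)) = 0.267.
t_p = π/ω_d ⇒ ω_d = 64.2 rad/s; then ω_n = ω_d/√(1−ζ²) = 66.7 rad/s.
t_s ≈ 4/(ζω_n) = 4/(0.267·66.7) = 0.225 s.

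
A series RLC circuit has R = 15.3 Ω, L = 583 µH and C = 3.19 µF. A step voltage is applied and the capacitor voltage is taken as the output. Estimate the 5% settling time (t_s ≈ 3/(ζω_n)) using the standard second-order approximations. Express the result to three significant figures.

For a series RLC circuit (capacitor voltage as output), ω_n = 1/√(LC) = 1/√(583 µH · 3.19 µF) = 23200 rad/s.
ζ = (R/2)·√(C/L) = (15.3/2)·√(3.19 µF/583 µH) = 0.566.
t_s ≈ 3/(ζω_n) = 0.000229 s.

t_s ≈ 0.000229 s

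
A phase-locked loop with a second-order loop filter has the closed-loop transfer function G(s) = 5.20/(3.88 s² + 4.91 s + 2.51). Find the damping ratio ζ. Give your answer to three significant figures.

ζ ≈ 0.787

Dividing through by 3.88: denominator becomes s² + 1.265 s + 0.6469.
So ω_n = √0.6469 = 0.804 rad/s and ζ = 1.265/(2·0.804) = 0.787.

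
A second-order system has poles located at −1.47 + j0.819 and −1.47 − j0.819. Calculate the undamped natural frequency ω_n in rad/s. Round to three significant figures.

With σ = 1.47, ω_d = 0.819: ω_n = √(σ²+ω_d²) = 1.68 rad/s, ζ = σ/ω_n = 0.874.

ω_n ≈ 1.68 rad/s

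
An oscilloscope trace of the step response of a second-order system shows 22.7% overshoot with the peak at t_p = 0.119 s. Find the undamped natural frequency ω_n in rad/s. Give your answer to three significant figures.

ζ from %OS: ζ = |ln 0.227|/√(π²+ln²0.227) = 0.427.
t_p = π/ω_d ⇒ ω_d = 26.4 rad/s; then ω_n = ω_d/√(1−ζ²) = 29.2 rad/s.

ω_n ≈ 29.2 rad/s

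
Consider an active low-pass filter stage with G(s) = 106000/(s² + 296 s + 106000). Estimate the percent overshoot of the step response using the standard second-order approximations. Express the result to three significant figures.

%OS ≈ 20.1%

Matching coefficients with s² + 2ζω_n s + ω_n² gives ω_n² = 106000 ⇒ ω_n = 326 rad/s, and ζ = 296/(2ω_n) = 0.455.
Overshoot: exp(−π·0.455/√(1−0.455²)) = 0.201, i.e. 20.1%.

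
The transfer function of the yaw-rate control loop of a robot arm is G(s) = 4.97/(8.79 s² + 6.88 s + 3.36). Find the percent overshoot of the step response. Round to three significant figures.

Dividing through by 8.79: denominator becomes s² + 0.7827 s + 0.3823.
So ω_n = √0.3823 = 0.618 rad/s and ζ = 0.7827/(2·0.618) = 0.633.
Overshoot: exp(−π·0.633/√(1−0.633²)) = 0.0766, i.e. 7.66%.

%OS ≈ 7.66%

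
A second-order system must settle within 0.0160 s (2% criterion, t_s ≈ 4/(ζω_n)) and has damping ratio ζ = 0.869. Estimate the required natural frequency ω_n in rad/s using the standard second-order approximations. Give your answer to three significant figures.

ω_n ≈ 288 rad/s

Rearranging t_s ≈ 4/(ζω_n) gives ω_n = 4/(ζ·t_s) = 4/(0.869 × 0.0160) = 288 rad/s.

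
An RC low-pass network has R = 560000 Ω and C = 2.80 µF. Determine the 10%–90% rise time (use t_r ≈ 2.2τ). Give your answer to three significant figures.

τ = RC = 560000 × 2.80 µF = 1.57 s.
t_r ≈ 2.2τ = 3.45 s.

t_r ≈ 3.45 s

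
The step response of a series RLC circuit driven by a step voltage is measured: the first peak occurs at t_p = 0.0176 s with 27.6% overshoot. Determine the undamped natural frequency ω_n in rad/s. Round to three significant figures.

ζ from %OS: ζ = |ln 0.276|/√(π²+ln²0.276) = 0.379.
t_p = π/ω_d ⇒ ω_d = 178 rad/s; then ω_n = ω_d/√(1−ζ²) = 193 rad/s.

ω_n ≈ 193 rad/s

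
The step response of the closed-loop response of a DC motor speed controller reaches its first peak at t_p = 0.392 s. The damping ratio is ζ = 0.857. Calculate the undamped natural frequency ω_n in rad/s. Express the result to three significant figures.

ω_n ≈ 15.6 rad/s

Peak time t_p = π/ω_d, so ω_d = π/t_p = π/0.392 = 8.01 rad/s.
ω_n = ω_d/√(1−ζ²) = 8.01/√0.266 = 15.6 rad/s.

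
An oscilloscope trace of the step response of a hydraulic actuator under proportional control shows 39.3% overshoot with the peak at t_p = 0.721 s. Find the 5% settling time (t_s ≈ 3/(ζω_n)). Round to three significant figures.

ζ from %OS: ζ = |ln 0.393|/√(π²+ln²0.393) = 0.285.
From t_p = π/ω_d, ω_d = π/0.721 = 4.36 rad/s, so ω_n = ω_d/√(1−ζ²) = 4.55 rad/s.
t_s ≈ 3/(ζω_n) = 3/(0.285·4.55) = 2.32 s.

t_s ≈ 2.32 s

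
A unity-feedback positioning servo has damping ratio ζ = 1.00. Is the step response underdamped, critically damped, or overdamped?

Since ζ = 1, the system is critically damped.

critically damped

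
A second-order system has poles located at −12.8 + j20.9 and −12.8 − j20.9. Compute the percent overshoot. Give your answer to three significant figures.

%OS ≈ 14.6%

With σ = 12.8, ω_d = 20.9: ω_n = √(σ²+ω_d²) = 24.5 rad/s, ζ = σ/ω_n = 0.522.
%OS = 100·exp(−πζ/√(1−ζ²)) = 14.6%.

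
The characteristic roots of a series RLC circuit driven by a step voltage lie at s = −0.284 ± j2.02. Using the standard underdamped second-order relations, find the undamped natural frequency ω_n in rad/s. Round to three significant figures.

|pole| = ω_n = √(0.284² + 2.02²) = 2.04 rad/s; ζ = cos θ = σ/ω_n = 0.139.

ω_n ≈ 2.04 rad/s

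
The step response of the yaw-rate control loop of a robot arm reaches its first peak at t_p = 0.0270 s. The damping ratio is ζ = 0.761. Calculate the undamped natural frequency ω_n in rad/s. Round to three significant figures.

Peak time t_p = π/ω_d, so ω_d = π/t_p = π/0.0270 = 116 rad/s.
ω_n = ω_d/√(1−ζ²) = 116/√0.421 = 179 rad/s.

ω_n ≈ 179 rad/s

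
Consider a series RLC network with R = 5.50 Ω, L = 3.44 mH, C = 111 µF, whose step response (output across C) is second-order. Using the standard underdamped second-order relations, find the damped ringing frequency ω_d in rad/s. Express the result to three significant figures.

For a series RLC circuit (capacitor voltage as output), ω_n = 1/√(LC) = 1/√(3.44 mH · 111 µF) = 1620 rad/s.
ζ = (R/2)·√(C/L) = (5.50/2)·√(111 µF/3.44 mH) = 0.494.
The damped frequency ω_d = ω_n√(1−ζ²) = 1410 rad/s.

ω_d ≈ 1410 rad/s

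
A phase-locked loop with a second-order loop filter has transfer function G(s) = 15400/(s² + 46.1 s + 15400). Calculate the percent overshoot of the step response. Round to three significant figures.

Matching coefficients with s² + 2ζω_n s + ω_n² gives ω_n² = 15400 ⇒ ω_n = 124 rad/s, and ζ = 46.1/(2ω_n) = 0.186.
Overshoot: exp(−π·0.186/√(1−0.186²)) = 0.552, i.e. 55.2%.

%OS ≈ 55.2%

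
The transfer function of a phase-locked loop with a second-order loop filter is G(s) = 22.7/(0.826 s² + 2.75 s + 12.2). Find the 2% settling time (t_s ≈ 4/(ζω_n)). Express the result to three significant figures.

t_s ≈ 2.40 s

Dividing through by 0.826: denominator becomes s² + 3.329 s + 14.77.
So ω_n = √14.77 = 3.84 rad/s and ζ = 3.329/(2·3.84) = 0.433.
t_s ≈ 4/(ζω_n) = 2.40 s.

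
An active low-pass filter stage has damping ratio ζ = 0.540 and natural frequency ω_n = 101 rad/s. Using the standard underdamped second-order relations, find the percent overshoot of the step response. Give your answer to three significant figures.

For an underdamped second-order system, %OS = 100·exp(−πζ/√(1−ζ²)).
πζ/√(1−ζ²) = π·0.540/√(1−0.292) = 2.016, so %OS = 100·e^(−2.016) = 13.3%.

%OS ≈ 13.3%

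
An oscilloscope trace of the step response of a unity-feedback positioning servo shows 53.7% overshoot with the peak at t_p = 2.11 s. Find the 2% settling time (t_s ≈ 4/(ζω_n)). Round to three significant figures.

t_s ≈ 13.6 s

From the overshoot, ζ = −ln(OS)/√(π²+ln²(OS)) = 0.194.
t_p = π/ω_d ⇒ ω_d = 1.49 rad/s; then ω_n = ω_d/√(1−ζ²) = 1.52 rad/s.
t_s ≈ 4/(ζω_n) = 4/(0.194·1.52) = 13.6 s.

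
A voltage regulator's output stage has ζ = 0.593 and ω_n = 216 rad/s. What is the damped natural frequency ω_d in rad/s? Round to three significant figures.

ω_d = ω_n√(1−ζ²) = 216·√0.648 = 174 rad/s.

ω_d ≈ 174 rad/s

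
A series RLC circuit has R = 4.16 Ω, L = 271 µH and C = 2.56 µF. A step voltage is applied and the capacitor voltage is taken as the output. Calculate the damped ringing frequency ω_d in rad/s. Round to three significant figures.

For a series RLC circuit (capacitor voltage as output), ω_n = 1/√(LC) = 1/√(271 µH · 2.56 µF) = 38000 rad/s.
ζ = (R/2)·√(C/L) = (4.16/2)·√(2.56 µF/271 µH) = 0.202.
ω_d = ω_n√(1−ζ²) = 37200 rad/s.

ω_d ≈ 37200 rad/s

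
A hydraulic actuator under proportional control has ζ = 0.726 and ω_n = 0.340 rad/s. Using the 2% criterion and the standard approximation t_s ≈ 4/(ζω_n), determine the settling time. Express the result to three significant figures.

t_s ≈ 4/(ζω_n) = 4/(0.726 × 0.340) = 16.2 s.

t_s ≈ 16.2 s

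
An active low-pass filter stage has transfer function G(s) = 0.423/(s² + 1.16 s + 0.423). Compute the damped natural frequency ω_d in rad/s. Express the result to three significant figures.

Comparing the denominator to s² + 2ζω_n s + ω_n²: ω_n = √0.423 = 0.650 rad/s, and 2ζω_n = 1.16 so ζ = 1.16/(2·0.650) = 0.892.
ω_d = 0.650·√(1 − 0.892²) = 0.294 rad/s.

ω_d ≈ 0.294 rad/s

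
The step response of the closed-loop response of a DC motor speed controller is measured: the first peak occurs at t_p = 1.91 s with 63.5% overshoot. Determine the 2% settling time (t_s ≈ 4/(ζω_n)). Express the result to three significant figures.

t_s ≈ 16.8 s

ζ from %OS: ζ = |ln 0.635|/√(π²+ln²0.635) = 0.143.
t_p = π/ω_d ⇒ ω_d = 1.64 rad/s; then ω_n = ω_d/√(1−ζ²) = 1.66 rad/s.
t_s ≈ 4/(ζω_n) = 4/(0.143·1.66) = 16.8 s.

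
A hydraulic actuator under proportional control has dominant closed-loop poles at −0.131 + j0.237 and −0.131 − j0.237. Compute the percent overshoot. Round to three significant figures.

The poles are at −σ ± jω_d with σ = 0.131 and ω_d = 0.237, so ω_n = √(σ²+ω_d²) = 0.271 rad/s and ζ = σ/ω_n = 0.484.
%OS = 100·exp(−πζ/√(1−ζ²)) = 17.6%.

%OS ≈ 17.6%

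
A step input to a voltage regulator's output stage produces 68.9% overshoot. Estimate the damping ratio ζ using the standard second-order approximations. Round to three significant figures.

ζ ≈ 0.118

ζ = −ln(OS)/√(π² + (ln OS)²). With OS = 0.689, ln OS = −0.3725 and ζ = 0.3725/3.164 = 0.118.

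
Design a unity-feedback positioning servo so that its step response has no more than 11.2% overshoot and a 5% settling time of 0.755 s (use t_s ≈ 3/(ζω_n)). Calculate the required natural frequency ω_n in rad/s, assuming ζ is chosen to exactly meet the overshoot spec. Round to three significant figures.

From %OS = 100·exp(−πζ/√(1−ζ²)), invert to get ζ = −ln(OS)/√(π² + ln²(OS)) with OS = 0.112.
−ln 0.112 = 2.189, so ζ = 2.189/√(π² + 4.793) = 0.572.
From t_s ≈ 3/(ζω_n): ω_n = 3/(ζ·t_s) = 3/(0.572·0.755) = 6.95 rad/s.

ω_n ≈ 6.95 rad/s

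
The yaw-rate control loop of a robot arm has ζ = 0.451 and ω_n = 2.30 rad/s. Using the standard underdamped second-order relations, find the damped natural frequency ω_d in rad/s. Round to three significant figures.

ω_d ≈ 2.05 rad/s

ω_d = ω_n√(1−ζ²) = 2.30·√0.797 = 2.05 rad/s.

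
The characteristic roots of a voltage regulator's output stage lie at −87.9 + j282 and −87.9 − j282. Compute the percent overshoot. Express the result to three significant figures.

%OS ≈ 37.6%

The poles are at −σ ± jω_d with σ = 87.9 and ω_d = 282, so ω_n = √(σ²+ω_d²) = 295 rad/s and ζ = σ/ω_n = 0.298.
Overshoot: exp(−π·0.298/√(1−0.298²)) = 0.376, i.e. 37.6%.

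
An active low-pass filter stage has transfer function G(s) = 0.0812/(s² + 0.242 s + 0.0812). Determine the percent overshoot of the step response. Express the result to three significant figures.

ω_n = √0.0812 = 0.285 rad/s; ζ = 0.242/(2·0.285) = 0.425.
Overshoot: exp(−π·0.425/√(1−0.425²)) = 0.229, i.e. 22.9%.

%OS ≈ 22.9%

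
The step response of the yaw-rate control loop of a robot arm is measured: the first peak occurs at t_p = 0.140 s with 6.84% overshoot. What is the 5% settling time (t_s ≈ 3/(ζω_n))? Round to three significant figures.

The overshoot fixes ζ = −ln(OS)/√(π²+ln²(OS)) = 0.649.
From t_p = π/ω_d, ω_d = π/0.140 = 22.4 rad/s, so ω_n = ω_d/√(1−ζ²) = 29.5 rad/s.
t_s ≈ 3/(ζω_n) = 3/(0.649·29.5) = 0.157 s.

t_s ≈ 0.157 s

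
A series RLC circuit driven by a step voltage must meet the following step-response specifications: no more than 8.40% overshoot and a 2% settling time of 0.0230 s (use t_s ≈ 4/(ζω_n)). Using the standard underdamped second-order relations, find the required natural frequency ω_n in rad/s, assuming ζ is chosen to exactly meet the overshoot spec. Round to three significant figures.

ω_n ≈ 281 rad/s

From %OS = 100·exp(−πζ/√(1−ζ²)), invert to get ζ = −ln(OS)/√(π² + ln²(OS)) with OS = 0.0840.
−ln 0.0840 = 2.477, so ζ = 2.477/√(π² + 6.135) = 0.619.
Then ω_n = 4/(ζ t_s) = 4/(0.619 × 0.0230) = 281 rad/s.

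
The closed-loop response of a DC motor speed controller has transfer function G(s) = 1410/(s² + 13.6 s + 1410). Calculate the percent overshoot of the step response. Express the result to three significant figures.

Matching coefficients with s² + 2ζω_n s + ω_n² gives ω_n² = 1410 ⇒ ω_n = 37.5 rad/s, and ζ = 13.6/(2ω_n) = 0.181.
Overshoot: exp(−π·0.181/√(1−0.181²)) = 0.561, i.e. 56.1%.

%OS ≈ 56.1%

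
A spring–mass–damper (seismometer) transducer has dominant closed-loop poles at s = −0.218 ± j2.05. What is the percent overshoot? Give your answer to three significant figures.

The poles are at −σ ± jω_d with σ = 0.218 and ω_d = 2.05, so ω_n = √(σ²+ω_d²) = 2.06 rad/s and ζ = σ/ω_n = 0.106.
%OS = 100 e^{−πζ/√(1−ζ²)} with ζ = 0.106 gives 71.6%.

%OS ≈ 71.6%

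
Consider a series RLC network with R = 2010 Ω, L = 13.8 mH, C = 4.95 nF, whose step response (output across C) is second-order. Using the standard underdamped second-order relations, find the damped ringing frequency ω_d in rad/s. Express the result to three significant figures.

ω_d ≈ 96600 rad/s

For a series RLC circuit (capacitor voltage as output), ω_n = 1/√(LC) = 1/√(13.8 mH · 4.95 nF) = 121000 rad/s.
ζ = (R/2)·√(C/L) = (2010/2)·√(4.95 nF/13.8 mH) = 0.602.
ω_d = ω_n√(1−ζ²) = 96600 rad/s.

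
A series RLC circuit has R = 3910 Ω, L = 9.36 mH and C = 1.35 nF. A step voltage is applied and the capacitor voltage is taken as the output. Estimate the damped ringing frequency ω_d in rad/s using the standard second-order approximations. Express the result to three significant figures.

ω_d ≈ 188000 rad/s

For a series RLC circuit (capacitor voltage as output), ω_n = 1/√(LC) = 1/√(9.36 mH · 1.35 nF) = 281000 rad/s.
ζ = (R/2)·√(C/L) = (3910/2)·√(1.35 nF/9.36 mH) = 0.742.
The damped frequency ω_d = ω_n√(1−ζ²) = 188000 rad/s.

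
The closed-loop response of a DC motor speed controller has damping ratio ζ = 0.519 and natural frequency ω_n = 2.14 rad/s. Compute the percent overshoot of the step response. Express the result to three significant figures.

%OS ≈ 14.8%

For an underdamped second-order system, %OS = 100·exp(−πζ/√(1−ζ²)).
πζ/√(1−ζ²) = π·0.519/√(1−0.269) = 1.908, so %OS = 100·e^(−1.908) = 14.8%.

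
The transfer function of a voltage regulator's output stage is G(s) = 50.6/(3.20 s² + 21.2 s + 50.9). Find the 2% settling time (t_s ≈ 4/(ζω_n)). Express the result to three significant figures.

t_s ≈ 1.21 s

Dividing through by 3.20: denominator becomes s² + 6.625 s + 15.91.
So ω_n = √15.91 = 3.99 rad/s and ζ = 6.625/(2·3.99) = 0.831.
t_s ≈ 4/(ζω_n) = 1.21 s.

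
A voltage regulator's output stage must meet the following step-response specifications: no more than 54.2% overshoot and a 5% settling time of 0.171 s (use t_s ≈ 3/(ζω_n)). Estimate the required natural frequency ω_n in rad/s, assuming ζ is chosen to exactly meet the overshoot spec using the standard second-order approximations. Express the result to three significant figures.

Inverting the overshoot relation: ζ = |ln 0.542|/√(π² + ln²0.542) = 0.191.
Then ω_n = 3/(ζ t_s) = 3/(0.191 × 0.171) = 91.7 rad/s.

ω_n ≈ 91.7 rad/s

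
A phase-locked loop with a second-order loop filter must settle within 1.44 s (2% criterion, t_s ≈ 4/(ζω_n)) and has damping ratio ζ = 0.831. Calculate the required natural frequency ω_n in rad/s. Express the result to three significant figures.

ω_n ≈ 3.34 rad/s

Rearranging t_s ≈ 4/(ζω_n) gives ω_n = 4/(ζ·t_s) = 4/(0.831 × 1.44) = 3.34 rad/s.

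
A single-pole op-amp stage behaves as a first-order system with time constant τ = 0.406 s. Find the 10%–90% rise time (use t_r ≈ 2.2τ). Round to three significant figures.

t_r ≈ 0.893 s

t_r ≈ 2.2τ = 0.893 s.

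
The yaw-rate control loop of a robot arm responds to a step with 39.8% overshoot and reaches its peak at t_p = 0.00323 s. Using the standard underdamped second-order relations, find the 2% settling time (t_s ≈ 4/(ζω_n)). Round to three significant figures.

The overshoot fixes ζ = −ln(OS)/√(π²+ln²(OS)) = 0.281.
From t_p = π/ω_d, ω_d = π/0.00323 = 973 rad/s, so ω_n = ω_d/√(1−ζ²) = 1010 rad/s.
t_s ≈ 4/(ζω_n) = 4/(0.281·1010) = 0.0140 s.

t_s ≈ 0.0140 s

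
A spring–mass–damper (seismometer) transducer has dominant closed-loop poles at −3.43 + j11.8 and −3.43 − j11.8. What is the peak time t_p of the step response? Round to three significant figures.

t_p ≈ 0.266 s

t_p = π/ω_d with ω_d = 11.8 (the imaginary part), so t_p = 0.266 s.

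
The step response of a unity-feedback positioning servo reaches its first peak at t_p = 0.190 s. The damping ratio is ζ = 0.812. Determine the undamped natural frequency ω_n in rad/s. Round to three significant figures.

Peak time t_p = π/ω_d, so ω_d = π/t_p = π/0.190 = 16.5 rad/s.
ω_n = ω_d/√(1−ζ²) = 16.5/√0.341 = 28.3 rad/s.

ω_n ≈ 28.3 rad/s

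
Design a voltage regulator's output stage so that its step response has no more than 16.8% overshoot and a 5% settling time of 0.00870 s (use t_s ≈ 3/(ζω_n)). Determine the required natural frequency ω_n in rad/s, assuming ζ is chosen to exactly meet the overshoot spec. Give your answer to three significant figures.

From %OS = 100·exp(−πζ/√(1−ζ²)), invert to get ζ = −ln(OS)/√(π² + ln²(OS)) with OS = 0.168.
−ln 0.168 = 1.784, so ζ = 1.784/√(π² + 3.182) = 0.494.
Then ω_n = 3/(ζ t_s) = 3/(0.494 × 0.00870) = 698 rad/s.

ω_n ≈ 698 rad/s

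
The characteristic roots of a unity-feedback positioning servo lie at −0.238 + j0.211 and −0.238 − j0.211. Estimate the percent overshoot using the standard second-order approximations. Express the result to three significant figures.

%OS ≈ 2.89%

The poles are at −σ ± jω_d with σ = 0.238 and ω_d = 0.211, so ω_n = √(σ²+ω_d²) = 0.318 rad/s and ζ = σ/ω_n = 0.748.
Overshoot: exp(−π·0.748/√(1−0.748²)) = 0.0289, i.e. 2.89%.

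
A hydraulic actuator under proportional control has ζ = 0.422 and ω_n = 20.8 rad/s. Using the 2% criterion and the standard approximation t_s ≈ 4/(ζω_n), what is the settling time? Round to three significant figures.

t_s ≈ 4/(ζω_n) = 4/(0.422 × 20.8) = 0.456 s.

t_s ≈ 0.456 s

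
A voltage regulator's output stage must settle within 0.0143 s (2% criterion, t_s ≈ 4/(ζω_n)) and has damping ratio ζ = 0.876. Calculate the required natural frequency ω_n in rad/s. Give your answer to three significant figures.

ω_n ≈ 319 rad/s

Rearranging t_s ≈ 4/(ζω_n) gives ω_n = 4/(ζ·t_s) = 4/(0.876 × 0.0143) = 319 rad/s.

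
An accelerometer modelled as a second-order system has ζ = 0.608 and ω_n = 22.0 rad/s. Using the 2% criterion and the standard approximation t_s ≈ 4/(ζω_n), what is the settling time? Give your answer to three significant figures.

t_s ≈ 0.299 s

t_s ≈ 4/(ζω_n) = 4/(0.608 × 22.0) = 0.299 s.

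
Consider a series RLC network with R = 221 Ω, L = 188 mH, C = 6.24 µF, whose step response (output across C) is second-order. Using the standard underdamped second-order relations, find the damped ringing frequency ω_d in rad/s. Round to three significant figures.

ω_d ≈ 712 rad/s

For a series RLC circuit (capacitor voltage as output), ω_n = 1/√(LC) = 1/√(188 mH · 6.24 µF) = 923 rad/s.
ζ = (R/2)·√(C/L) = (221/2)·√(6.24 µF/188 mH) = 0.637.
ω_d = ω_n√(1−ζ²) = 712 rad/s.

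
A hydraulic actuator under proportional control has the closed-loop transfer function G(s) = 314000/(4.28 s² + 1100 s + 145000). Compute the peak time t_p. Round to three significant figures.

t_p ≈ 0.0238 s

Dividing through by 4.28: denominator becomes s² + 257.0 s + 33880.
So ω_n = √33880 = 184 rad/s and ζ = 257.0/(2·184) = 0.698.
ω_d = ω_n√(1−ζ²) = 132 rad/s. t_p = π/ω_d = 0.0238 s.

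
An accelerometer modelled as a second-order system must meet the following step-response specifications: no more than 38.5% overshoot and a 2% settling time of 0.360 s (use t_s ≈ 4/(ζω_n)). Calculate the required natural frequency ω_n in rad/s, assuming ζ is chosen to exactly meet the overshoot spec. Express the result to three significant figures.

ω_n ≈ 38.2 rad/s

ζ = −ln(OS)/√(π² + (ln OS)²). With OS = 0.385, ln OS = −0.9545 and ζ = 0.9545/3.283 = 0.291.
Then ω_n = 4/(ζ t_s) = 4/(0.291 × 0.360) = 38.2 rad/s.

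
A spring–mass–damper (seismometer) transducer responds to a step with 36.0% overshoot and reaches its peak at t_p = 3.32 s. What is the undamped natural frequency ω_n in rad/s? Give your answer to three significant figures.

ζ from %OS: ζ = |ln 0.360|/√(π²+ln²0.360) = 0.309.
t_p = π/ω_d ⇒ ω_d = 0.946 rad/s; then ω_n = ω_d/√(1−ζ²) = 0.995 rad/s.

ω_n ≈ 0.995 rad/s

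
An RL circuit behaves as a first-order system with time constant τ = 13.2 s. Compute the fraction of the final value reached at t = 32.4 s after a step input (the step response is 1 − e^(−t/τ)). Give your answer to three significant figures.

y(t)/y_∞ = 1 − e^(−t/τ) = 1 − e^(−32.4/13.2) = 1 − e^(−2.45) = 0.914.

y/y_∞ ≈ 0.914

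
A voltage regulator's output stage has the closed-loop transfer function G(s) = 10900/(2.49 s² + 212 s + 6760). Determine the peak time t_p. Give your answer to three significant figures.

Dividing through by 2.49: denominator becomes s² + 85.14 s + 2715.
So ω_n = √2715 = 52.1 rad/s and ζ = 85.14/(2·52.1) = 0.817.
ω_d = 52.1·√(1 − 0.817²) = 30.0 rad/s. t_p = π/ω_d = 0.105 s.

t_p ≈ 0.105 s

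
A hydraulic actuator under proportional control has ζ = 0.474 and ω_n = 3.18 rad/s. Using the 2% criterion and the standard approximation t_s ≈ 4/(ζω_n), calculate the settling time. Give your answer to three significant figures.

t_s ≈ 2.65 s

t_s ≈ 4/(ζω_n) = 4/(0.474 × 3.18) = 2.65 s.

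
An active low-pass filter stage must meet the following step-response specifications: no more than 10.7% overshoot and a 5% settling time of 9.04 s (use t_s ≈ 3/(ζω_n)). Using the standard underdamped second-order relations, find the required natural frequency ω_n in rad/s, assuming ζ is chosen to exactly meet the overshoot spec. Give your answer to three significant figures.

From %OS = 100·exp(−πζ/√(1−ζ²)), invert to get ζ = −ln(OS)/√(π² + ln²(OS)) with OS = 0.107.
−ln 0.107 = 2.235, so ζ = 2.235/√(π² + 4.995) = 0.580.
From t_s ≈ 3/(ζω_n): ω_n = 3/(ζ·t_s) = 3/(0.580·9.04) = 0.572 rad/s.

ω_n ≈ 0.572 rad/s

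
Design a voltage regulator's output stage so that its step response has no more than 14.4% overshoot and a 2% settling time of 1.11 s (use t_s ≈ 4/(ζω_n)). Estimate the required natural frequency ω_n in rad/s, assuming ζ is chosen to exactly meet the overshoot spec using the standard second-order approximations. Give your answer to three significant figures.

ω_n ≈ 6.86 rad/s

From %OS = 100·exp(−πζ/√(1−ζ²)), invert to get ζ = −ln(OS)/√(π² + ln²(OS)) with OS = 0.144.
−ln 0.144 = 1.938, so ζ = 1.938/√(π² + 3.756) = 0.525.
Then ω_n = 4/(ζ t_s) = 4/(0.525 × 1.11) = 6.86 rad/s.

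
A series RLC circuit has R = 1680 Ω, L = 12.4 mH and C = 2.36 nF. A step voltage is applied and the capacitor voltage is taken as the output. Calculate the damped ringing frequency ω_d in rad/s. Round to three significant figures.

ω_d ≈ 172000 rad/s

For a series RLC circuit (capacitor voltage as output), ω_n = 1/√(LC) = 1/√(12.4 mH · 2.36 nF) = 185000 rad/s.
ζ = (R/2)·√(C/L) = (1680/2)·√(2.36 nF/12.4 mH) = 0.366.
ω_d = 185000·√(1 − 0.366²) = 172000 rad/s.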